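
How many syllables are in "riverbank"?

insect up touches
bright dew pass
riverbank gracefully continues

3

"riverbank" has 3 syllables.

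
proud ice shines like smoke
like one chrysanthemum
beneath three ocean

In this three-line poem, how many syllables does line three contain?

Line three: beneath(2) + three(1) + ocean(2) = 5

5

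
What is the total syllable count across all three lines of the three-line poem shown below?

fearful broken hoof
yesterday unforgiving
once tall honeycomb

17

Line 1: fearful(2) + broken(2) + hoof(1) = 5
Line 2: yesterday(3) + unforgiving(4) = 7
Line 3: once(1) + tall(1) + honeycomb(3) = 5
Total: 5 + 7 + 5 = 17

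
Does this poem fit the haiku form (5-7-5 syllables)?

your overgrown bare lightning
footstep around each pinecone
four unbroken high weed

Line 1: "your overgrown bare lightning": 1+3+1+2 = 7 (expected 5)
Line 2: "footstep around each pinecone": 2+2+1+2 = 7 ✓
Line 3: "four unbroken high weed": 1+3+1+1 = 6 (expected 5)

No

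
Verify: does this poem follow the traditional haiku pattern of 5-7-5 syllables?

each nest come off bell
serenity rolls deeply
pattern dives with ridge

Line 1: "each nest come off bell": 1+1+1+1+1 = 5 ✓
Line 2: "serenity rolls deeply": 4+1+2 = 7 ✓
Line 3: "pattern dives with ridge": 2+1+1+1 = 5 ✓

Yes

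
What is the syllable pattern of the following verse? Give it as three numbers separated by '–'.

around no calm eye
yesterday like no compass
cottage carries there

Line 1: "around no calm eye": 2+1+1+1 = 5
Line 2: "yesterday like no compass": 3+1+1+2 = 7
Line 3: "cottage carries there": 2+2+1 = 5

5–7–5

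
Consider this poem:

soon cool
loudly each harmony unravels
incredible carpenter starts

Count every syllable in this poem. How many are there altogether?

19

Line 1: "soon cool": 1+1 = 2
Line 2: "loudly each harmony unravels": 2+1+3+3 = 9
Line 3: "incredible carpenter starts": 4+3+1 = 8
Total: 2 + 9 + 8 = 19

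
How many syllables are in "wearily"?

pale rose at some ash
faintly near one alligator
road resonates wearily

3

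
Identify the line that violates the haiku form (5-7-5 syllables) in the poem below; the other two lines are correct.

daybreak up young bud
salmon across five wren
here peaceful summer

Line 2

Line 1: "daybreak up young bud": 2+1+1+1 = 5 ✓
Line 2: "salmon across five wren": 2+2+1+1 = 6 (expected 7)
Line 3: "here peaceful summer": 1+2+2 = 5 ✓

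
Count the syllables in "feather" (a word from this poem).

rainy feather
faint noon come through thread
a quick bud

"feather" has 2 syllables.

2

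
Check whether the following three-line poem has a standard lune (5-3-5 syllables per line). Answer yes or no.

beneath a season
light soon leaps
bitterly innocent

No

Line 1: beneath(2) + a(1) + season(2) = 5 ✓
Line 2: light(1) + soon(1) + leaps(1) = 3 ✓
Line 3: bitterly(3) + innocent(3) = 6 (expected 5)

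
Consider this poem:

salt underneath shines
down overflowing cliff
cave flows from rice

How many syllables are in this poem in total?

15

Line 1: "salt underneath shines": 1+3+1 = 5
Line 2: "down overflowing cliff": 1+4+1 = 6
Line 3: "cave flows from rice": 1+1+1+1 = 4
Total: 5 + 6 + 4 = 15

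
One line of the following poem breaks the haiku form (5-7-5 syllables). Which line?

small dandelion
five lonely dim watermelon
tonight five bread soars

The second line

Line 1: "small dandelion": 1+4 = 5 ✓
Line 2: "five lonely dim watermelon": 1+2+1+4 = 8 (expected 7)
Line 3: "tonight five bread soars": 2+1+1+1 = 5 ✓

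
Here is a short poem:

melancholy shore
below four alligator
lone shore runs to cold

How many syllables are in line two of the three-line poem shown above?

Line two: "below four alligator": 2+1+4 = 7

7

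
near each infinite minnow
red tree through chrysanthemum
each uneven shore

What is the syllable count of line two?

7

Line two: red (1), tree (1), through (1), chrysanthemum (4) → 7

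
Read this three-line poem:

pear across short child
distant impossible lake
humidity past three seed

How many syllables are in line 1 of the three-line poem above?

5

Line 1: "pear across short child": 1+2+1+1 = 5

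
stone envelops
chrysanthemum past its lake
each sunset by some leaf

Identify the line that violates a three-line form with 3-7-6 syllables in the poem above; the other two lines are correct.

The first line

Line 1: "stone envelops": 1+3 = 4 (expected 3)
Line 2: "chrysanthemum past its lake": 4+1+1+1 = 7 ✓
Line 3: "each sunset by some leaf": 1+2+1+1+1 = 6 ✓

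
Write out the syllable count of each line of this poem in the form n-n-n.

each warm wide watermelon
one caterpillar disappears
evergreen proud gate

7-8-5

Line 1: each (1), warm (1), wide (1), watermelon (4) → 7
Line 2: one (1), caterpillar (4), disappears (3) → 8
Line 3: evergreen (3), proud (1), gate (1) → 5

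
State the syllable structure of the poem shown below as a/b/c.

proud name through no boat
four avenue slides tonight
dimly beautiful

5/7/5

Line 1: proud(1) + name(1) + through(1) + no(1) + boat(1) = 5
Line 2: four(1) + avenue(3) + slides(1) + tonight(2) = 7
Line 3: dimly(2) + beautiful(3) = 5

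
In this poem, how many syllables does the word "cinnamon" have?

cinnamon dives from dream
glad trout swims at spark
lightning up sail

3

"cinnamon" has 3 syllables.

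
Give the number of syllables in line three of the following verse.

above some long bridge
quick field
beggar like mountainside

Line three: "beggar like mountainside": 2+1+3 = 6

6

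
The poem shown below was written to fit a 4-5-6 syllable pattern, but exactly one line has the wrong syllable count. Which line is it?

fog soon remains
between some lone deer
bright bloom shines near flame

Line 3

Line 1: "fog soon remains": 1+1+2 = 4 ✓
Line 2: "between some lone deer": 2+1+1+1 = 5 ✓
Line 3: "bright bloom shines near flame": 1+1+1+1+1 = 5 (expected 6)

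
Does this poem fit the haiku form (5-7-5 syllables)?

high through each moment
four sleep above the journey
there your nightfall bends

Line 1: high(1) + through(1) + each(1) + moment(2) = 5 ✓
Line 2: four(1) + sleep(1) + above(2) + the(1) + journey(2) = 7 ✓
Line 3: there(1) + your(1) + nightfall(2) + bends(1) = 5 ✓

Yes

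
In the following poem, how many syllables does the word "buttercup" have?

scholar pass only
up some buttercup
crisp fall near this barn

3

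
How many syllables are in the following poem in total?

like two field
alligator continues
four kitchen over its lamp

Line 1: "like two field": 1+1+1 = 3
Line 2: "alligator continues": 4+3 = 7
Line 3: "four kitchen over its lamp": 1+2+2+1+1 = 7
Total: 3 + 7 + 7 = 17

17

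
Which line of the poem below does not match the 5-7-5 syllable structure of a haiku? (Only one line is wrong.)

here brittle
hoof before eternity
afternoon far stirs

The first line

Line 1: here(1) + brittle(2) = 3 (expected 5)
Line 2: hoof(1) + before(2) + eternity(4) = 7 ✓
Line 3: afternoon(3) + far(1) + stirs(1) = 5 ✓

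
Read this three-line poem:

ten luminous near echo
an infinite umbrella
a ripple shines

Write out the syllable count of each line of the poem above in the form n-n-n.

Line 1: ten (1), luminous (3), near (1), echo (2) → 7
Line 2: an (1), infinite (3), umbrella (3) → 7
Line 3: a (1), ripple (2), shines (1) → 4

7-7-4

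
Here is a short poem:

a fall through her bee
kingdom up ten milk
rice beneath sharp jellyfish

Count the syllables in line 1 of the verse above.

5

Line 1: "a fall through her bee": 1+1+1+1+1 = 5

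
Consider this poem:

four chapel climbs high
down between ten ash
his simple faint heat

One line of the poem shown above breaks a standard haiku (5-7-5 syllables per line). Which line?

Line 2

Line 1: four (1), chapel (2), climbs (1), high (1) → 5 ✓
Line 2: down (1), between (2), ten (1), ash (1) → 5 (expected 7)
Line 3: his (1), simple (2), faint (1), heat (1) → 5 ✓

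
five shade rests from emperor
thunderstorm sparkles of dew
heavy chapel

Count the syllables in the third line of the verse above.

The third line: heavy(2) + chapel(2) = 4

4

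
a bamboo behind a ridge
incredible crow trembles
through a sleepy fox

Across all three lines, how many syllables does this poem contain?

19

Line 1: a(1) + bamboo(2) + behind(2) + a(1) + ridge(1) = 7
Line 2: incredible(4) + crow(1) + trembles(2) = 7
Line 3: through(1) + a(1) + sleepy(2) + fox(1) = 5
Total: 7 + 7 + 5 = 19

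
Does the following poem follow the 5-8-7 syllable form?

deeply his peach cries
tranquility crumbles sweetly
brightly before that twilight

Yes

Line 1: deeply (2), his (1), peach (1), cries (1) → 5 ✓
Line 2: tranquility (4), crumbles (2), sweetly (2) → 8 ✓
Line 3: brightly (2), before (2), that (1), twilight (2) → 7 ✓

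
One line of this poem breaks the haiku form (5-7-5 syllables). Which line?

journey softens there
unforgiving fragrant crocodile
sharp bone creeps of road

Line 2

Line 1: "journey softens there": 2+2+1 = 5 ✓
Line 2: "unforgiving fragrant crocodile": 4+2+3 = 9 (expected 7)
Line 3: "sharp bone creeps of road": 1+1+1+1+1 = 5 ✓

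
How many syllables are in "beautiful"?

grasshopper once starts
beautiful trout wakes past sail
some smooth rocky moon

3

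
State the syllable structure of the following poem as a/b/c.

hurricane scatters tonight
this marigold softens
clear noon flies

Line 1: "hurricane scatters tonight": 3+2+2 = 7
Line 2: "this marigold softens": 1+3+2 = 6
Line 3: "clear noon flies": 1+1+1 = 3

7/6/3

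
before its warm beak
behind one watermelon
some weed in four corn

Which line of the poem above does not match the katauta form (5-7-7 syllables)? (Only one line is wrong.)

Line 1: before(2) + its(1) + warm(1) + beak(1) = 5 ✓
Line 2: behind(2) + one(1) + watermelon(4) = 7 ✓
Line 3: some(1) + weed(1) + in(1) + four(1) + corn(1) = 5 (expected 7)

Line 3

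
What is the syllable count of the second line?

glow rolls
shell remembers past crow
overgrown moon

The second line: shell (1), remembers (3), past (1), crow (1) → 6

6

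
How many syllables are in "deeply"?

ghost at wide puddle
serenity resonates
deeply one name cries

"deeply" has 2 syllables.

2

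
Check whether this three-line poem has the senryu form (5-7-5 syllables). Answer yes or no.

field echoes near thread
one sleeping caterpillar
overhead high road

Yes

Line 1: field (1), echoes (2), near (1), thread (1) → 5 ✓
Line 2: one (1), sleeping (2), caterpillar (4) → 7 ✓
Line 3: overhead (3), high (1), road (1) → 5 ✓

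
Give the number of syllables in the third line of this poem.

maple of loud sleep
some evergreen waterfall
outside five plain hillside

The third line: outside (2), five (1), plain (1), hillside (2) → 6

6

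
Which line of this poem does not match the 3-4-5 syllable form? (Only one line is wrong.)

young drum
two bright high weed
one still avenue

Line 1

Line 1: "young drum": 1+1 = 2 (expected 3)
Line 2: "two bright high weed": 1+1+1+1 = 4 ✓
Line 3: "one still avenue": 1+1+3 = 5 ✓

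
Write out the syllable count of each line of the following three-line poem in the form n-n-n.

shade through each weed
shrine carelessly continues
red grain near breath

Line 1: shade(1) + through(1) + each(1) + weed(1) = 4
Line 2: shrine(1) + carelessly(3) + continues(3) = 7
Line 3: red(1) + grain(1) + near(1) + breath(1) = 4

4-7-4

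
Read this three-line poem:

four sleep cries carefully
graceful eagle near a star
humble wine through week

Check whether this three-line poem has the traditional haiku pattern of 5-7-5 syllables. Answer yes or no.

No

Line 1: four (1), sleep (1), cries (1), carefully (3) → 6 (expected 5)
Line 2: graceful (2), eagle (2), near (1), a (1), star (1) → 7 ✓
Line 3: humble (2), wine (1), through (1), week (1) → 5 ✓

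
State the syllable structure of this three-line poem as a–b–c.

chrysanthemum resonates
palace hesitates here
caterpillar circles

Line 1: chrysanthemum (4), resonates (3) → 7
Line 2: palace (2), hesitates (3), here (1) → 6
Line 3: caterpillar (4), circles (2) → 6

7–6–6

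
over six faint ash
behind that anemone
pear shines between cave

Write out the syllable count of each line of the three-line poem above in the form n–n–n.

5–7–5

Line 1: over(2) + six(1) + faint(1) + ash(1) = 5
Line 2: behind(2) + that(1) + anemone(4) = 7
Line 3: pear(1) + shines(1) + between(2) + cave(1) = 5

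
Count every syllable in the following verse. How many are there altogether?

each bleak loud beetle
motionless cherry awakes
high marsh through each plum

17

Line 1: each(1) + bleak(1) + loud(1) + beetle(2) = 5
Line 2: motionless(3) + cherry(2) + awakes(2) = 7
Line 3: high(1) + marsh(1) + through(1) + each(1) + plum(1) = 5
Total: 5 + 7 + 5 = 17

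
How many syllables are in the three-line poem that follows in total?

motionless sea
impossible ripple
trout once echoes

14

Line 1: motionless (3), sea (1) → 4
Line 2: impossible (4), ripple (2) → 6
Line 3: trout (1), once (1), echoes (2) → 4
Total: 4 + 6 + 4 = 14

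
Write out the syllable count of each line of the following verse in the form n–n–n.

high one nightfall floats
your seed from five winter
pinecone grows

5–6–3

Line 1: high (1), one (1), nightfall (2), floats (1) → 5
Line 2: your (1), seed (1), from (1), five (1), winter (2) → 6
Line 3: pinecone (2), grows (1) → 3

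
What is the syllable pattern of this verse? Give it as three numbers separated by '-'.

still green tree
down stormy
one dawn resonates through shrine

3-3-7

Line 1: still(1) + green(1) + tree(1) = 3
Line 2: down(1) + stormy(2) = 3
Line 3: one(1) + dawn(1) + resonates(3) + through(1) + shrine(1) = 7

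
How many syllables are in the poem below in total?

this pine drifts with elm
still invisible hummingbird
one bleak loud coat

Line 1: this(1) + pine(1) + drifts(1) + with(1) + elm(1) = 5
Line 2: still(1) + invisible(4) + hummingbird(3) = 8
Line 3: one(1) + bleak(1) + loud(1) + coat(1) = 4
Total: 5 + 8 + 4 = 17

17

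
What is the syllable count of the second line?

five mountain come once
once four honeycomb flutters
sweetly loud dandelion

The second line: once(1) + four(1) + honeycomb(3) + flutters(2) = 7

7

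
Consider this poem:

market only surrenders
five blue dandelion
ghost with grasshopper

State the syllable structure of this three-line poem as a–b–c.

Line 1: market (2), only (2), surrenders (3) → 7
Line 2: five (1), blue (1), dandelion (4) → 6
Line 3: ghost (1), with (1), grasshopper (3) → 5

7–6–5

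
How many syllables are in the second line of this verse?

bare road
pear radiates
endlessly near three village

The second line: pear(1) + radiates(3) = 4

4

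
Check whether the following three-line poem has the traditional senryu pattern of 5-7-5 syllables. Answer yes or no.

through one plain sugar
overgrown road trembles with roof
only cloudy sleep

No

Line 1: through(1) + one(1) + plain(1) + sugar(2) = 5 ✓
Line 2: overgrown(3) + road(1) + trembles(2) + with(1) + roof(1) = 8 (expected 7)
Line 3: only(2) + cloudy(2) + sleep(1) = 5 ✓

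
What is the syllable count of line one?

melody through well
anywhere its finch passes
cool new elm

Line one: melody (3), through (1), well (1) → 5

5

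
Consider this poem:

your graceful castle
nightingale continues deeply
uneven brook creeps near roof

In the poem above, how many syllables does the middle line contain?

8

The middle line: "nightingale continues deeply": 3+3+2 = 8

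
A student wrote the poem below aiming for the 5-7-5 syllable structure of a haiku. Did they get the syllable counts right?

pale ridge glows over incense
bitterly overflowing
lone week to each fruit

No

Line 1: "pale ridge glows over incense": 1+1+1+2+2 = 7 (expected 5)
Line 2: "bitterly overflowing": 3+4 = 7 ✓
Line 3: "lone week to each fruit": 1+1+1+1+1 = 5 ✓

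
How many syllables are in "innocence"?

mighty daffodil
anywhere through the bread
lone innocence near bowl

3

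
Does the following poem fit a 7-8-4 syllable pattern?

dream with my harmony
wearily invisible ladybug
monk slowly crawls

No

Line 1: dream (1), with (1), my (1), harmony (3) → 6 (expected 7)
Line 2: wearily (3), invisible (4), ladybug (3) → 10 (expected 8)
Line 3: monk (1), slowly (2), crawls (1) → 4 ✓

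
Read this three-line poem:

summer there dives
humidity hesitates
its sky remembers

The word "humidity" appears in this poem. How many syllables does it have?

4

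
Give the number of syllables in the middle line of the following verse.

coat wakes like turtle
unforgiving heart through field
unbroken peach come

The middle line: unforgiving (4), heart (1), through (1), field (1) → 7

7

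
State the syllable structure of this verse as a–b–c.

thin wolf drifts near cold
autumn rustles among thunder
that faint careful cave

Line 1: thin(1) + wolf(1) + drifts(1) + near(1) + cold(1) = 5
Line 2: autumn(2) + rustles(2) + among(2) + thunder(2) = 8
Line 3: that(1) + faint(1) + careful(2) + cave(1) = 5

5–8–5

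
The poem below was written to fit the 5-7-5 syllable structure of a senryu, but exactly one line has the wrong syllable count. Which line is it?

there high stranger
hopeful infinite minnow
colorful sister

Line 1: there (1), high (1), stranger (2) → 4 (expected 5)
Line 2: hopeful (2), infinite (3), minnow (2) → 7 ✓
Line 3: colorful (3), sister (2) → 5 ✓

Line 1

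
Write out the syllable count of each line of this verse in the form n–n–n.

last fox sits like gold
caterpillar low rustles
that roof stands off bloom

5–7–5

Line 1: last (1), fox (1), sits (1), like (1), gold (1) → 5
Line 2: caterpillar (4), low (1), rustles (2) → 7
Line 3: that (1), roof (1), stands (1), off (1), bloom (1) → 5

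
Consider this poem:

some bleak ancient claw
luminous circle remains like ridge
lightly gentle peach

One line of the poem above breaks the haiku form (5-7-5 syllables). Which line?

Line 1: some(1) + bleak(1) + ancient(2) + claw(1) = 5 ✓
Line 2: luminous(3) + circle(2) + remains(2) + like(1) + ridge(1) = 9 (expected 7)
Line 3: lightly(2) + gentle(2) + peach(1) = 5 ✓

The second line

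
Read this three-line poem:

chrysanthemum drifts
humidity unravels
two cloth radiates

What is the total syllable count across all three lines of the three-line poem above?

Line 1: "chrysanthemum drifts": 4+1 = 5
Line 2: "humidity unravels": 4+3 = 7
Line 3: "two cloth radiates": 1+1+3 = 5
Total: 5 + 7 + 5 = 17

17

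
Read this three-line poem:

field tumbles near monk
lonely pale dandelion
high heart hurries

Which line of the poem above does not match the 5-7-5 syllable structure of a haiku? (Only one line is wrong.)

The third line

Line 1: field (1), tumbles (2), near (1), monk (1) → 5 ✓
Line 2: lonely (2), pale (1), dandelion (4) → 7 ✓
Line 3: high (1), heart (1), hurries (2) → 4 (expected 5)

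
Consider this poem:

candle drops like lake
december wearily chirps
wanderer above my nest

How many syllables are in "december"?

3

"december" has 3 syllables.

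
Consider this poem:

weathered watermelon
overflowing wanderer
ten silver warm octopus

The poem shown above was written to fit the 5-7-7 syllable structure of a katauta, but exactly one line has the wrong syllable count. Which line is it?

The first line

Line 1: "weathered watermelon": 2+4 = 6 (expected 5)
Line 2: "overflowing wanderer": 4+3 = 7 ✓
Line 3: "ten silver warm octopus": 1+2+1+3 = 7 ✓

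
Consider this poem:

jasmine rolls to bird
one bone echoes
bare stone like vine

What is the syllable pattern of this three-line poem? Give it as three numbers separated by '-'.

Line 1: jasmine(2) + rolls(1) + to(1) + bird(1) = 5
Line 2: one(1) + bone(1) + echoes(2) = 4
Line 3: bare(1) + stone(1) + like(1) + vine(1) = 4

5-4-4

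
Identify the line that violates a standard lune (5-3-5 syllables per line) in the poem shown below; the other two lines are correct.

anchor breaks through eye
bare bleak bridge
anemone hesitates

Line 1: anchor (2), breaks (1), through (1), eye (1) → 5 ✓
Line 2: bare (1), bleak (1), bridge (1) → 3 ✓
Line 3: anemone (4), hesitates (3) → 7 (expected 5)

The third line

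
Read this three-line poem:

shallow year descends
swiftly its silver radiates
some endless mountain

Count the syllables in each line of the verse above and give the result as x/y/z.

5/8/5

Line 1: shallow (2), year (1), descends (2) → 5
Line 2: swiftly (2), its (1), silver (2), radiates (3) → 8
Line 3: some (1), endless (2), mountain (2) → 5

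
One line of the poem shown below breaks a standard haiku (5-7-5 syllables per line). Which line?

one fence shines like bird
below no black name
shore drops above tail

Line 1: one(1) + fence(1) + shines(1) + like(1) + bird(1) = 5 ✓
Line 2: below(2) + no(1) + black(1) + name(1) = 5 (expected 7)
Line 3: shore(1) + drops(1) + above(2) + tail(1) = 5 ✓

Line 2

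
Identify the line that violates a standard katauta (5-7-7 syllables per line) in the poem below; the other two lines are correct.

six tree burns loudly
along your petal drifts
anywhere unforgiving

Line 1: six (1), tree (1), burns (1), loudly (2) → 5 ✓
Line 2: along (2), your (1), petal (2), drifts (1) → 6 (expected 7)
Line 3: anywhere (3), unforgiving (4) → 7 ✓

Line 2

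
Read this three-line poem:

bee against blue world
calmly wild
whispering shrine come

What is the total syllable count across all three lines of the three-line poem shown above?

13

Line 1: bee (1), against (2), blue (1), world (1) → 5
Line 2: calmly (2), wild (1) → 3
Line 3: whispering (3), shrine (1), come (1) → 5
Total: 5 + 3 + 5 = 13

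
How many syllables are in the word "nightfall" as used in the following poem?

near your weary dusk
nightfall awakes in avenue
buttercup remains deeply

2

"nightfall" has 2 syllables.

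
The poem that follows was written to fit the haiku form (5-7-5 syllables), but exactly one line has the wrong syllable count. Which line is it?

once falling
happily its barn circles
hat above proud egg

Line 1

Line 1: once (1), falling (2) → 3 (expected 5)
Line 2: happily (3), its (1), barn (1), circles (2) → 7 ✓
Line 3: hat (1), above (2), proud (1), egg (1) → 5 ✓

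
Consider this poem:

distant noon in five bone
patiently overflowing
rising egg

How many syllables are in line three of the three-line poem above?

Line three: rising (2), egg (1) → 3

3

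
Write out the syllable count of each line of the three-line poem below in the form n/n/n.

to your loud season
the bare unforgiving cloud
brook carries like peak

5/7/5

Line 1: "to your loud season": 1+1+1+2 = 5
Line 2: "the bare unforgiving cloud": 1+1+4+1 = 7
Line 3: "brook carries like peak": 1+2+1+1 = 5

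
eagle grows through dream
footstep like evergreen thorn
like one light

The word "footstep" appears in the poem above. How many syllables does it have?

2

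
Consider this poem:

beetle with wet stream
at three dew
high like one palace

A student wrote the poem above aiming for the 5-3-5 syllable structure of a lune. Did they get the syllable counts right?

Yes

Line 1: "beetle with wet stream": 2+1+1+1 = 5 ✓
Line 2: "at three dew": 1+1+1 = 3 ✓
Line 3: "high like one palace": 1+1+1+2 = 5 ✓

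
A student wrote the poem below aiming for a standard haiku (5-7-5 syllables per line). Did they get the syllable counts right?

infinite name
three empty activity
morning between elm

No

Line 1: "infinite name": 3+1 = 4 (expected 5)
Line 2: "three empty activity": 1+2+4 = 7 ✓
Line 3: "morning between elm": 2+2+1 = 5 ✓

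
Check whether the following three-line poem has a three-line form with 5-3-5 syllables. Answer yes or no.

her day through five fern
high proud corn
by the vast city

Yes

Line 1: her(1) + day(1) + through(1) + five(1) + fern(1) = 5 ✓
Line 2: high(1) + proud(1) + corn(1) = 3 ✓
Line 3: by(1) + the(1) + vast(1) + city(2) = 5 ✓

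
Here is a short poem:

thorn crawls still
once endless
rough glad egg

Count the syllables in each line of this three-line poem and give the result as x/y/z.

3/3/3

Line 1: "thorn crawls still": 1+1+1 = 3
Line 2: "once endless": 1+2 = 3
Line 3: "rough glad egg": 1+1+1 = 3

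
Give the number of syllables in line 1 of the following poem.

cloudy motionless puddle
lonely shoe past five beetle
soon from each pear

Line 1: cloudy (2), motionless (3), puddle (2) → 7

7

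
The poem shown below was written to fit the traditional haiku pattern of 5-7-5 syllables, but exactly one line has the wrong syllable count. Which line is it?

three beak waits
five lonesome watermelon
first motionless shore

Line 1: "three beak waits": 1+1+1 = 3 (expected 5)
Line 2: "five lonesome watermelon": 1+2+4 = 7 ✓
Line 3: "first motionless shore": 1+3+1 = 5 ✓

Line 1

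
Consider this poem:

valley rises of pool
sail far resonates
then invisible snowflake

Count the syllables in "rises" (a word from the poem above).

"rises" has 2 syllables.

2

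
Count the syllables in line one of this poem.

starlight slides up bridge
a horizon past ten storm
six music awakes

5

Line one: "starlight slides up bridge": 2+1+1+1 = 5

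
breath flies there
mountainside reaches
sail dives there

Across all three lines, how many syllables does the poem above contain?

11

Line 1: "breath flies there": 1+1+1 = 3
Line 2: "mountainside reaches": 3+2 = 5
Line 3: "sail dives there": 1+1+1 = 3
Total: 3 + 5 + 3 = 11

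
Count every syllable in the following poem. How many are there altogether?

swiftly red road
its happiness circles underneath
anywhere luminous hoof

20

Line 1: swiftly(2) + red(1) + road(1) = 4
Line 2: its(1) + happiness(3) + circles(2) + underneath(3) = 9
Line 3: anywhere(3) + luminous(3) + hoof(1) = 7
Total: 4 + 9 + 7 = 20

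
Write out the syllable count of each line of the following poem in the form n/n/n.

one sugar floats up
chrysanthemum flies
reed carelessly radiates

5/5/7

Line 1: one(1) + sugar(2) + floats(1) + up(1) = 5
Line 2: chrysanthemum(4) + flies(1) = 5
Line 3: reed(1) + carelessly(3) + radiates(3) = 7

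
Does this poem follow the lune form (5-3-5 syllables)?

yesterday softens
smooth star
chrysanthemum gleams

No

Line 1: "yesterday softens": 3+2 = 5 ✓
Line 2: "smooth star": 1+1 = 2 (expected 3)
Line 3: "chrysanthemum gleams": 4+1 = 5 ✓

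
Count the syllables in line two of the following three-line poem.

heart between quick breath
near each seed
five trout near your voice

3

Line two: near(1) + each(1) + seed(1) = 3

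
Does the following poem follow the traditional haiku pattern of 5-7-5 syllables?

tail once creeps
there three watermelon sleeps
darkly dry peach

Line 1: tail (1), once (1), creeps (1) → 3 (expected 5)
Line 2: there (1), three (1), watermelon (4), sleeps (1) → 7 ✓
Line 3: darkly (2), dry (1), peach (1) → 4 (expected 5)

No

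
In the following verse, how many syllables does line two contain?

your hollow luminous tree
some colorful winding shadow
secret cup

8

Line two: "some colorful winding shadow": 1+3+2+2 = 8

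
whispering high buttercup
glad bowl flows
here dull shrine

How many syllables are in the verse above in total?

13

Line 1: "whispering high buttercup": 3+1+3 = 7
Line 2: "glad bowl flows": 1+1+1 = 3
Line 3: "here dull shrine": 1+1+1 = 3
Total: 7 + 3 + 3 = 13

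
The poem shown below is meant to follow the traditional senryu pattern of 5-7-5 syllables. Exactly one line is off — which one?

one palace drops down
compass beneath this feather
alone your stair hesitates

Line 1: "one palace drops down": 1+2+1+1 = 5 ✓
Line 2: "compass beneath this feather": 2+2+1+2 = 7 ✓
Line 3: "alone your stair hesitates": 2+1+1+3 = 7 (expected 5)

Line 3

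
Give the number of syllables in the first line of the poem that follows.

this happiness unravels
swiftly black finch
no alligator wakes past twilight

The first line: "this happiness unravels": 1+3+3 = 7

7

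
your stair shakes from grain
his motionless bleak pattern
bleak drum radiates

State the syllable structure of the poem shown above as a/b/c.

5/7/5

Line 1: your(1) + stair(1) + shakes(1) + from(1) + grain(1) = 5
Line 2: his(1) + motionless(3) + bleak(1) + pattern(2) = 7
Line 3: bleak(1) + drum(1) + radiates(3) = 5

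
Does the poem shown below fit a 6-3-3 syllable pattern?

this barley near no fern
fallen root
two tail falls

Line 1: this (1), barley (2), near (1), no (1), fern (1) → 6 ✓
Line 2: fallen (2), root (1) → 3 ✓
Line 3: two (1), tail (1), falls (1) → 3 ✓

Yes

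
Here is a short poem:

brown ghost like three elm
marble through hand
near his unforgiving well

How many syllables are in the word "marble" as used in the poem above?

2

"marble" has 2 syllables.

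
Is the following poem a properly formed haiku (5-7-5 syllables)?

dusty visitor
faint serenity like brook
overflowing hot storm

Line 1: "dusty visitor": 2+3 = 5 ✓
Line 2: "faint serenity like brook": 1+4+1+1 = 7 ✓
Line 3: "overflowing hot storm": 4+1+1 = 6 (expected 5)

No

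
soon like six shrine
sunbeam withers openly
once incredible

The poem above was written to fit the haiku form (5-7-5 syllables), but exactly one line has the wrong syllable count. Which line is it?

Line 1: "soon like six shrine": 1+1+1+1 = 4 (expected 5)
Line 2: "sunbeam withers openly": 2+2+3 = 7 ✓
Line 3: "once incredible": 1+4 = 5 ✓

Line 1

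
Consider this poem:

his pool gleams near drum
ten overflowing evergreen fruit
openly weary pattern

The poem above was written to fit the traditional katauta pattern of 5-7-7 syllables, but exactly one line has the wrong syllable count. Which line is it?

The second line

Line 1: "his pool gleams near drum": 1+1+1+1+1 = 5 ✓
Line 2: "ten overflowing evergreen fruit": 1+4+3+1 = 9 (expected 7)
Line 3: "openly weary pattern": 3+2+2 = 7 ✓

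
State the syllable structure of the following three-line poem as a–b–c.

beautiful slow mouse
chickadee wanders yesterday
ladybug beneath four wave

Line 1: beautiful (3), slow (1), mouse (1) → 5
Line 2: chickadee (3), wanders (2), yesterday (3) → 8
Line 3: ladybug (3), beneath (2), four (1), wave (1) → 7

5–8–7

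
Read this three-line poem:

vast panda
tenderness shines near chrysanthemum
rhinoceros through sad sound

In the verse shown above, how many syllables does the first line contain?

3

The first line: vast (1), panda (2) → 3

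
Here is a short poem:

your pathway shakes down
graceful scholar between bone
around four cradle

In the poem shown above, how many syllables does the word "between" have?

"between" has 2 syllables.

2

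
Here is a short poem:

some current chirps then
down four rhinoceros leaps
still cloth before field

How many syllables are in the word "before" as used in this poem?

"before" has 2 syllables.

2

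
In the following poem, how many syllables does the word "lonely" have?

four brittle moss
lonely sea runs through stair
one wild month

2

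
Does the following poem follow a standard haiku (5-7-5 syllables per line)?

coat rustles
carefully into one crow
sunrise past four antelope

No

Line 1: coat(1) + rustles(2) = 3 (expected 5)
Line 2: carefully(3) + into(2) + one(1) + crow(1) = 7 ✓
Line 3: sunrise(2) + past(1) + four(1) + antelope(3) = 7 (expected 5)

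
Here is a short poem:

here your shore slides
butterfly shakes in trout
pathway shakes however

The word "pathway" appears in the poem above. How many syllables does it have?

2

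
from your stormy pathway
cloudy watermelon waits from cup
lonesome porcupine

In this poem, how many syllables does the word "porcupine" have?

"porcupine" has 3 syllables.

3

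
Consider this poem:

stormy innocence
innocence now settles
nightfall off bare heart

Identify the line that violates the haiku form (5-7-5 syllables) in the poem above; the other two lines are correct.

Line 2

Line 1: stormy (2), innocence (3) → 5 ✓
Line 2: innocence (3), now (1), settles (2) → 6 (expected 7)
Line 3: nightfall (2), off (1), bare (1), heart (1) → 5 ✓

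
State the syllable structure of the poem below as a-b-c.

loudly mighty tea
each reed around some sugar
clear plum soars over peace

5-7-6

Line 1: loudly(2) + mighty(2) + tea(1) = 5
Line 2: each(1) + reed(1) + around(2) + some(1) + sugar(2) = 7
Line 3: clear(1) + plum(1) + soars(1) + over(2) + peace(1) = 6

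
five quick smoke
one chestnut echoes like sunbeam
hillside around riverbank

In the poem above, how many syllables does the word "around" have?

2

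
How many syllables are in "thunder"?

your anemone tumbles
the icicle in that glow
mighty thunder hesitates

"thunder" has 2 syllables.

2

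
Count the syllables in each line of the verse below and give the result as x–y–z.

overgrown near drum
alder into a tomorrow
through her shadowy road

5–8–6

Line 1: "overgrown near drum": 3+1+1 = 5
Line 2: "alder into a tomorrow": 2+2+1+3 = 8
Line 3: "through her shadowy road": 1+1+3+1 = 6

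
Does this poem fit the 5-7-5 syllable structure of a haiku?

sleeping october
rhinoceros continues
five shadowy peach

Yes

Line 1: sleeping (2), october (3) → 5 ✓
Line 2: rhinoceros (4), continues (3) → 7 ✓
Line 3: five (1), shadowy (3), peach (1) → 5 ✓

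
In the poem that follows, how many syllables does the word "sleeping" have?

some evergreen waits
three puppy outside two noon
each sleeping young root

"sleeping" has 2 syllables.

2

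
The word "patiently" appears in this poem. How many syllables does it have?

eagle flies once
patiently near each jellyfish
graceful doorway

3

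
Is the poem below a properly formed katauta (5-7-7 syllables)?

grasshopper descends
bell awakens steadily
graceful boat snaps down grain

No

Line 1: "grasshopper descends": 3+2 = 5 ✓
Line 2: "bell awakens steadily": 1+3+3 = 7 ✓
Line 3: "graceful boat snaps down grain": 2+1+1+1+1 = 6 (expected 7)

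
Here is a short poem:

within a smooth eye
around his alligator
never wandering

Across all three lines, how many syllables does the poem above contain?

17

Line 1: "within a smooth eye": 2+1+1+1 = 5
Line 2: "around his alligator": 2+1+4 = 7
Line 3: "never wandering": 2+3 = 5
Total: 5 + 7 + 5 = 17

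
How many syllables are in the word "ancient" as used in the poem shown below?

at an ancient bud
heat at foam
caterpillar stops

2

"ancient" has 2 syllables.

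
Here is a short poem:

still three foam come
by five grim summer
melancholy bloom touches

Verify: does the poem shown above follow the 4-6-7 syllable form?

No

Line 1: still (1), three (1), foam (1), come (1) → 4 ✓
Line 2: by (1), five (1), grim (1), summer (2) → 5 (expected 6)
Line 3: melancholy (4), bloom (1), touches (2) → 7 ✓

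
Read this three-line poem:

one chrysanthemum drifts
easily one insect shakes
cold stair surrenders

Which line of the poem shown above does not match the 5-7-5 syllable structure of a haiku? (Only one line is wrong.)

Line 1

Line 1: one (1), chrysanthemum (4), drifts (1) → 6 (expected 5)
Line 2: easily (3), one (1), insect (2), shakes (1) → 7 ✓
Line 3: cold (1), stair (1), surrenders (3) → 5 ✓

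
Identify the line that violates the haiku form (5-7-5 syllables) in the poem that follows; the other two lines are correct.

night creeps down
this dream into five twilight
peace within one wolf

Line 1: night (1), creeps (1), down (1) → 3 (expected 5)
Line 2: this (1), dream (1), into (2), five (1), twilight (2) → 7 ✓
Line 3: peace (1), within (2), one (1), wolf (1) → 5 ✓

Line 1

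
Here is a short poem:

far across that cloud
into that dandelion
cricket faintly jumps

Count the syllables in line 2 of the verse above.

Line 2: into(2) + that(1) + dandelion(4) = 7

7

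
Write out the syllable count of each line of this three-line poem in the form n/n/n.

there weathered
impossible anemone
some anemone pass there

Line 1: there(1) + weathered(2) = 3
Line 2: impossible(4) + anemone(4) = 8
Line 3: some(1) + anemone(4) + pass(1) + there(1) = 7

3/8/7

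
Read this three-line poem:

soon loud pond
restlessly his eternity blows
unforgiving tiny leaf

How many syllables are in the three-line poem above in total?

19

Line 1: soon (1), loud (1), pond (1) → 3
Line 2: restlessly (3), his (1), eternity (4), blows (1) → 9
Line 3: unforgiving (4), tiny (2), leaf (1) → 7
Total: 3 + 9 + 7 = 19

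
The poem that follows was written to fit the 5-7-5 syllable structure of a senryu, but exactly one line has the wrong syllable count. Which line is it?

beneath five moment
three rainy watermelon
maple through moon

Line 3

Line 1: beneath(2) + five(1) + moment(2) = 5 ✓
Line 2: three(1) + rainy(2) + watermelon(4) = 7 ✓
Line 3: maple(2) + through(1) + moon(1) = 4 (expected 5)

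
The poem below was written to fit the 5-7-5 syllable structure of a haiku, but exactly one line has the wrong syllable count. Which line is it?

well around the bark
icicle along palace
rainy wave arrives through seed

Line 1: well(1) + around(2) + the(1) + bark(1) = 5 ✓
Line 2: icicle(3) + along(2) + palace(2) = 7 ✓
Line 3: rainy(2) + wave(1) + arrives(2) + through(1) + seed(1) = 7 (expected 5)

Line 3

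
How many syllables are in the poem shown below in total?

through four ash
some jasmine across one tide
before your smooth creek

Line 1: through (1), four (1), ash (1) → 3
Line 2: some (1), jasmine (2), across (2), one (1), tide (1) → 7
Line 3: before (2), your (1), smooth (1), creek (1) → 5
Total: 3 + 7 + 5 = 15

15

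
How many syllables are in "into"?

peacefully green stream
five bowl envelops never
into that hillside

2

"into" has 2 syllables.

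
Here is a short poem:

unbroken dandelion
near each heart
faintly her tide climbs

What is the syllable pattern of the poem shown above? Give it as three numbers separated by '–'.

Line 1: "unbroken dandelion": 3+4 = 7
Line 2: "near each heart": 1+1+1 = 3
Line 3: "faintly her tide climbs": 2+1+1+1 = 5

7–3–5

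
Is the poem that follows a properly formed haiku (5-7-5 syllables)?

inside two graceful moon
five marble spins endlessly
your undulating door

No

Line 1: inside (2), two (1), graceful (2), moon (1) → 6 (expected 5)
Line 2: five (1), marble (2), spins (1), endlessly (3) → 7 ✓
Line 3: your (1), undulating (4), door (1) → 6 (expected 5)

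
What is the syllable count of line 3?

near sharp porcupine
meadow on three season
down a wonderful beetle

7

Line 3: down(1) + a(1) + wonderful(3) + beetle(2) = 7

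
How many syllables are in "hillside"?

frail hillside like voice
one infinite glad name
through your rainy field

"hillside" has 2 syllables.

2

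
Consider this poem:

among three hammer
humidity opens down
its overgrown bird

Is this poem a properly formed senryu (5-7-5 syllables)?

Line 1: "among three hammer": 2+1+2 = 5 ✓
Line 2: "humidity opens down": 4+2+1 = 7 ✓
Line 3: "its overgrown bird": 1+3+1 = 5 ✓

Yes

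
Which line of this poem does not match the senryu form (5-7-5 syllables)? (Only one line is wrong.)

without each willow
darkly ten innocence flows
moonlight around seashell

Line 1: without (2), each (1), willow (2) → 5 ✓
Line 2: darkly (2), ten (1), innocence (3), flows (1) → 7 ✓
Line 3: moonlight (2), around (2), seashell (2) → 6 (expected 5)

The third line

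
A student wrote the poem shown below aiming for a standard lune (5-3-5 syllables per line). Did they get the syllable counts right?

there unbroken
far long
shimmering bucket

No

Line 1: there (1), unbroken (3) → 4 (expected 5)
Line 2: far (1), long (1) → 2 (expected 3)
Line 3: shimmering (3), bucket (2) → 5 ✓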